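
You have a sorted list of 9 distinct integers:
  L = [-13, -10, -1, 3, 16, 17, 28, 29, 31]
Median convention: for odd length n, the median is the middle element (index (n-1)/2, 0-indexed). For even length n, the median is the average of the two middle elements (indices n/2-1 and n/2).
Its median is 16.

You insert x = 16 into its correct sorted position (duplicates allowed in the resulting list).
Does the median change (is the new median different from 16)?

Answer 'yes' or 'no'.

Answer: no

Derivation:
Old median = 16
Insert x = 16
New median = 16
Changed? no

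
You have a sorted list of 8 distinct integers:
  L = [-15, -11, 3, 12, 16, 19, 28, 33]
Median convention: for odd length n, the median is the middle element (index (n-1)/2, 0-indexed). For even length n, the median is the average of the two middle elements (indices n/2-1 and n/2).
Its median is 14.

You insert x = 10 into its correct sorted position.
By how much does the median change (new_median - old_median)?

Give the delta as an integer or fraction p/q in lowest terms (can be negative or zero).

Answer: -2

Derivation:
Old median = 14
After inserting x = 10: new sorted = [-15, -11, 3, 10, 12, 16, 19, 28, 33]
New median = 12
Delta = 12 - 14 = -2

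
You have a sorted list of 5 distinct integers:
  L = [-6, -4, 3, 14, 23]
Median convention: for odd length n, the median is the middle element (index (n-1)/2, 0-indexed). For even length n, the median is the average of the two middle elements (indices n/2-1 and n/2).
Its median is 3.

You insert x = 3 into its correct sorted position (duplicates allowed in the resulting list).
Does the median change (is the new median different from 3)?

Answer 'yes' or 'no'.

Old median = 3
Insert x = 3
New median = 3
Changed? no

Answer: no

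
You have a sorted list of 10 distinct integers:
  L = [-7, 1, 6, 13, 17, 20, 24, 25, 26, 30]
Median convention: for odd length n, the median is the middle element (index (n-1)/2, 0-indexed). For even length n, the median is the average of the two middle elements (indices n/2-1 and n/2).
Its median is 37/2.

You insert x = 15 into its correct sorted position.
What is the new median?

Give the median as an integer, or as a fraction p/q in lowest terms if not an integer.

Old list (sorted, length 10): [-7, 1, 6, 13, 17, 20, 24, 25, 26, 30]
Old median = 37/2
Insert x = 15
Old length even (10). Middle pair: indices 4,5 = 17,20.
New length odd (11). New median = single middle element.
x = 15: 4 elements are < x, 6 elements are > x.
New sorted list: [-7, 1, 6, 13, 15, 17, 20, 24, 25, 26, 30]
New median = 17

Answer: 17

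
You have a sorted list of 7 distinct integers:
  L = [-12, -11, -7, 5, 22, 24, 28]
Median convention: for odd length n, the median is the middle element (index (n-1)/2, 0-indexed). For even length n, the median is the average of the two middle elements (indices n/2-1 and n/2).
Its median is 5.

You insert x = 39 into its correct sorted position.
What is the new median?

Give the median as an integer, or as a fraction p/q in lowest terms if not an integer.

Answer: 27/2

Derivation:
Old list (sorted, length 7): [-12, -11, -7, 5, 22, 24, 28]
Old median = 5
Insert x = 39
Old length odd (7). Middle was index 3 = 5.
New length even (8). New median = avg of two middle elements.
x = 39: 7 elements are < x, 0 elements are > x.
New sorted list: [-12, -11, -7, 5, 22, 24, 28, 39]
New median = 27/2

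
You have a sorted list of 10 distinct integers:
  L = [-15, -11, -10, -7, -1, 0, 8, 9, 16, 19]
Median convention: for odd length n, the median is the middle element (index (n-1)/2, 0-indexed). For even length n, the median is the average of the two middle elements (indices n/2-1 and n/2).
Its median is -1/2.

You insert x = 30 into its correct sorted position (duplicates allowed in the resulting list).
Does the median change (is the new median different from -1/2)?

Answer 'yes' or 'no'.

Answer: yes

Derivation:
Old median = -1/2
Insert x = 30
New median = 0
Changed? yes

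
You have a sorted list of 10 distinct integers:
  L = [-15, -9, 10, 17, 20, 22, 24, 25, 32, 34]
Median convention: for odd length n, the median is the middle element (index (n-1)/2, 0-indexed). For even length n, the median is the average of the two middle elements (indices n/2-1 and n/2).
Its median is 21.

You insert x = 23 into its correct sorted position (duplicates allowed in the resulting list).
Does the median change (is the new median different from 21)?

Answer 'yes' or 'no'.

Old median = 21
Insert x = 23
New median = 22
Changed? yes

Answer: yes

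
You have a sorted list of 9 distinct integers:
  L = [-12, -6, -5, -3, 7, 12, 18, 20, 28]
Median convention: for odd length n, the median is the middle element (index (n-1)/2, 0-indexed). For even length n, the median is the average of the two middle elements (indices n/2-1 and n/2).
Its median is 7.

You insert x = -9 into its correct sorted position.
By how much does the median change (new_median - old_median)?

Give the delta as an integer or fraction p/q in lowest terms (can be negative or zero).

Answer: -5

Derivation:
Old median = 7
After inserting x = -9: new sorted = [-12, -9, -6, -5, -3, 7, 12, 18, 20, 28]
New median = 2
Delta = 2 - 7 = -5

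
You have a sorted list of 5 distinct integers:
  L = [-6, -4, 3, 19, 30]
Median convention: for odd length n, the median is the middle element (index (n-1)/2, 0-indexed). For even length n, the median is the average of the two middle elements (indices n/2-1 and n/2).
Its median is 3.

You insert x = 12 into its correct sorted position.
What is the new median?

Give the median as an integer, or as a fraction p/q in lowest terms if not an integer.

Old list (sorted, length 5): [-6, -4, 3, 19, 30]
Old median = 3
Insert x = 12
Old length odd (5). Middle was index 2 = 3.
New length even (6). New median = avg of two middle elements.
x = 12: 3 elements are < x, 2 elements are > x.
New sorted list: [-6, -4, 3, 12, 19, 30]
New median = 15/2

Answer: 15/2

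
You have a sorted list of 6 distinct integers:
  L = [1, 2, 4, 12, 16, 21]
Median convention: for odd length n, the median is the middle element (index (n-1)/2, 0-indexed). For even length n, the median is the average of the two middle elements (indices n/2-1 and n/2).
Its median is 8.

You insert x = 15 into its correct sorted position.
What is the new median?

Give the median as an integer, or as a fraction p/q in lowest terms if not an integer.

Old list (sorted, length 6): [1, 2, 4, 12, 16, 21]
Old median = 8
Insert x = 15
Old length even (6). Middle pair: indices 2,3 = 4,12.
New length odd (7). New median = single middle element.
x = 15: 4 elements are < x, 2 elements are > x.
New sorted list: [1, 2, 4, 12, 15, 16, 21]
New median = 12

Answer: 12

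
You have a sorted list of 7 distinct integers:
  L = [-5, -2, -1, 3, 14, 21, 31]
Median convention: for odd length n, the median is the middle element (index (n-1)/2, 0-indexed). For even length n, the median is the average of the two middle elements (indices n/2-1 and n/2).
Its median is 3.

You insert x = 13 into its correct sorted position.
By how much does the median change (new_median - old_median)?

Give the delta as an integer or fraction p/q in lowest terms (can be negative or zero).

Answer: 5

Derivation:
Old median = 3
After inserting x = 13: new sorted = [-5, -2, -1, 3, 13, 14, 21, 31]
New median = 8
Delta = 8 - 3 = 5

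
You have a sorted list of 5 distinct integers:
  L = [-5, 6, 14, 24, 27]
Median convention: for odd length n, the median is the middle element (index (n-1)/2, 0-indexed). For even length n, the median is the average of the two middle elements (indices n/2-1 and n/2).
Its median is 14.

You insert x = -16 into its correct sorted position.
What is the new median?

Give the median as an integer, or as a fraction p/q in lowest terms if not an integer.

Answer: 10

Derivation:
Old list (sorted, length 5): [-5, 6, 14, 24, 27]
Old median = 14
Insert x = -16
Old length odd (5). Middle was index 2 = 14.
New length even (6). New median = avg of two middle elements.
x = -16: 0 elements are < x, 5 elements are > x.
New sorted list: [-16, -5, 6, 14, 24, 27]
New median = 10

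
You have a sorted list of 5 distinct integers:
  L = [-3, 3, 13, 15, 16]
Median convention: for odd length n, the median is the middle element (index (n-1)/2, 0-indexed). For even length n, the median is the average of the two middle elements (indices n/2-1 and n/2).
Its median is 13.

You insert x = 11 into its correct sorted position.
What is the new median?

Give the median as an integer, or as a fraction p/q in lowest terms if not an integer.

Answer: 12

Derivation:
Old list (sorted, length 5): [-3, 3, 13, 15, 16]
Old median = 13
Insert x = 11
Old length odd (5). Middle was index 2 = 13.
New length even (6). New median = avg of two middle elements.
x = 11: 2 elements are < x, 3 elements are > x.
New sorted list: [-3, 3, 11, 13, 15, 16]
New median = 12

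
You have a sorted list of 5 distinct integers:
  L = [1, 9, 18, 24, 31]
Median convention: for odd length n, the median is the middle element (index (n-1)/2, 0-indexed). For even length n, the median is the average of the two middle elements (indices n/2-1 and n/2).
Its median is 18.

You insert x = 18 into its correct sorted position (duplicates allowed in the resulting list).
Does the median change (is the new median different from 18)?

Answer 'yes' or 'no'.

Old median = 18
Insert x = 18
New median = 18
Changed? no

Answer: no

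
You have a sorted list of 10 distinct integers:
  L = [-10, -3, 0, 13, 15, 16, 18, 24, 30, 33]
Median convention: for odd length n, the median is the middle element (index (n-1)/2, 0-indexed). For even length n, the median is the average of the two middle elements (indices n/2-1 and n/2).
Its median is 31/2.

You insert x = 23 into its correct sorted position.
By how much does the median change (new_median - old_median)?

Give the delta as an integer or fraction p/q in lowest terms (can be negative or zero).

Old median = 31/2
After inserting x = 23: new sorted = [-10, -3, 0, 13, 15, 16, 18, 23, 24, 30, 33]
New median = 16
Delta = 16 - 31/2 = 1/2

Answer: 1/2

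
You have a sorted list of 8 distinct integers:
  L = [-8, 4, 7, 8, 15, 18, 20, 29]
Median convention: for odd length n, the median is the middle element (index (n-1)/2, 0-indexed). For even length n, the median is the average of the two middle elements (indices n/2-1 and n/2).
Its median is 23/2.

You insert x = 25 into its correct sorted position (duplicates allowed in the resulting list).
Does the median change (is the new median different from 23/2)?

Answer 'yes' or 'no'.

Old median = 23/2
Insert x = 25
New median = 15
Changed? yes

Answer: yes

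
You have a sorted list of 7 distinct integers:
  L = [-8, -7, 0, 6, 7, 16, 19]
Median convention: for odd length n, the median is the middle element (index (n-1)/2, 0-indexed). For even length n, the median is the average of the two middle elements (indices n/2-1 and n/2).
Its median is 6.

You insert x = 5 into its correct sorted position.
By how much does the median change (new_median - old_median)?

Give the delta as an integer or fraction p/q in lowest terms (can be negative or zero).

Answer: -1/2

Derivation:
Old median = 6
After inserting x = 5: new sorted = [-8, -7, 0, 5, 6, 7, 16, 19]
New median = 11/2
Delta = 11/2 - 6 = -1/2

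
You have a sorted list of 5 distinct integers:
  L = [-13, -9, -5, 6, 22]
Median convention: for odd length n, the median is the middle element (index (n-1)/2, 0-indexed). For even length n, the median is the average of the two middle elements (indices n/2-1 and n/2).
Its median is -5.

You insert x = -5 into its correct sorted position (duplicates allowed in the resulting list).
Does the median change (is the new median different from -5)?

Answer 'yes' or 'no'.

Answer: no

Derivation:
Old median = -5
Insert x = -5
New median = -5
Changed? no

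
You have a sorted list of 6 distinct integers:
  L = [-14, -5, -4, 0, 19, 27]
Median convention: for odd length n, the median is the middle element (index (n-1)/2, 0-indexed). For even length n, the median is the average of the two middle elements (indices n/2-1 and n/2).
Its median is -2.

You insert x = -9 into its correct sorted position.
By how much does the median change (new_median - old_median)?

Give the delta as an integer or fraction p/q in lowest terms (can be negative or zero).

Old median = -2
After inserting x = -9: new sorted = [-14, -9, -5, -4, 0, 19, 27]
New median = -4
Delta = -4 - -2 = -2

Answer: -2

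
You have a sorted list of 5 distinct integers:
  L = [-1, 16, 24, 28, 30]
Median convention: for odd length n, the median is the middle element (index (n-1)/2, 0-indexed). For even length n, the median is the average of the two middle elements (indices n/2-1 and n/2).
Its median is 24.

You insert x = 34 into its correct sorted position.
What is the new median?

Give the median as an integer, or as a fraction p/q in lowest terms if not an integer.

Answer: 26

Derivation:
Old list (sorted, length 5): [-1, 16, 24, 28, 30]
Old median = 24
Insert x = 34
Old length odd (5). Middle was index 2 = 24.
New length even (6). New median = avg of two middle elements.
x = 34: 5 elements are < x, 0 elements are > x.
New sorted list: [-1, 16, 24, 28, 30, 34]
New median = 26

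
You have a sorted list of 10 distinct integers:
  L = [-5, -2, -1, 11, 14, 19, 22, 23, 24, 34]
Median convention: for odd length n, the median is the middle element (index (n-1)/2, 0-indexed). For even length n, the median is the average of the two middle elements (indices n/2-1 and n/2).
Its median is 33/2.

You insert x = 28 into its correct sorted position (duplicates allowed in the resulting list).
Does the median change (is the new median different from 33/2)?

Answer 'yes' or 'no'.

Answer: yes

Derivation:
Old median = 33/2
Insert x = 28
New median = 19
Changed? yes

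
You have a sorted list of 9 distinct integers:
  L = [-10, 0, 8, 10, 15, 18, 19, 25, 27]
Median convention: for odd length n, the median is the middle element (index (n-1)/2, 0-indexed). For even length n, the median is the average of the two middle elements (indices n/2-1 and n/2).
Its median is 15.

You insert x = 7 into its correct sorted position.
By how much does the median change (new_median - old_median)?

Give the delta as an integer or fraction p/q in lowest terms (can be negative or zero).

Answer: -5/2

Derivation:
Old median = 15
After inserting x = 7: new sorted = [-10, 0, 7, 8, 10, 15, 18, 19, 25, 27]
New median = 25/2
Delta = 25/2 - 15 = -5/2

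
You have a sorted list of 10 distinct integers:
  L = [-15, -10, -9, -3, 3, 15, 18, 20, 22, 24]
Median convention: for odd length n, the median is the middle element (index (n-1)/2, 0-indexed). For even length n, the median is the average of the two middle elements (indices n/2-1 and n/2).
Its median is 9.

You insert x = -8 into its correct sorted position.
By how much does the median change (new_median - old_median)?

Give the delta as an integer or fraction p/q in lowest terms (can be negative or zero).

Answer: -6

Derivation:
Old median = 9
After inserting x = -8: new sorted = [-15, -10, -9, -8, -3, 3, 15, 18, 20, 22, 24]
New median = 3
Delta = 3 - 9 = -6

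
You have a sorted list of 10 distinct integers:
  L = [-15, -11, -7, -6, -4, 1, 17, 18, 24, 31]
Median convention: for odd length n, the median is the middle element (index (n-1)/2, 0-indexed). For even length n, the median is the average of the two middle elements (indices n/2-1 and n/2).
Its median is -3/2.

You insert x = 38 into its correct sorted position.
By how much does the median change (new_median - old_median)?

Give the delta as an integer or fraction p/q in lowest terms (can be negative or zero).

Old median = -3/2
After inserting x = 38: new sorted = [-15, -11, -7, -6, -4, 1, 17, 18, 24, 31, 38]
New median = 1
Delta = 1 - -3/2 = 5/2

Answer: 5/2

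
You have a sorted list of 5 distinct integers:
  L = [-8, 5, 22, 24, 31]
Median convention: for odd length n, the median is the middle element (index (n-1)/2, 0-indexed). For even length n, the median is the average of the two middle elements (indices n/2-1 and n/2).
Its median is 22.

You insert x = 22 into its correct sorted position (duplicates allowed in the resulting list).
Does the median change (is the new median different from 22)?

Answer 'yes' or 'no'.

Answer: no

Derivation:
Old median = 22
Insert x = 22
New median = 22
Changed? no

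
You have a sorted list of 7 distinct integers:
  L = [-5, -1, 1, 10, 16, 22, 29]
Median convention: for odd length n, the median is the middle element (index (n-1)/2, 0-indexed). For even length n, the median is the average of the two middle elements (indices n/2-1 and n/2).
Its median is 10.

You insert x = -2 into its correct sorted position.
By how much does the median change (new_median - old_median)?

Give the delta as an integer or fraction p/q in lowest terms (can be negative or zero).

Answer: -9/2

Derivation:
Old median = 10
After inserting x = -2: new sorted = [-5, -2, -1, 1, 10, 16, 22, 29]
New median = 11/2
Delta = 11/2 - 10 = -9/2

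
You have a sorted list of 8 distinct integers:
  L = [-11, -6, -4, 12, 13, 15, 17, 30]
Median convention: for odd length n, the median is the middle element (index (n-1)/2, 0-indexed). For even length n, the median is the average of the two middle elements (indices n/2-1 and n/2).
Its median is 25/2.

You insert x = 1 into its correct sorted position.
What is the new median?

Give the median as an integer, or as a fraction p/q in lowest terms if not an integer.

Old list (sorted, length 8): [-11, -6, -4, 12, 13, 15, 17, 30]
Old median = 25/2
Insert x = 1
Old length even (8). Middle pair: indices 3,4 = 12,13.
New length odd (9). New median = single middle element.
x = 1: 3 elements are < x, 5 elements are > x.
New sorted list: [-11, -6, -4, 1, 12, 13, 15, 17, 30]
New median = 12

Answer: 12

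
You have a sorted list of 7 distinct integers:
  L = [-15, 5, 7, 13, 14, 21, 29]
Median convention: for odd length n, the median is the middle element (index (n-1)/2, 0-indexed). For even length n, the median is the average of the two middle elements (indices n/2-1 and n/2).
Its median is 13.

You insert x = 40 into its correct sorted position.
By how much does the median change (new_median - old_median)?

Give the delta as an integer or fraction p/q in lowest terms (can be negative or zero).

Answer: 1/2

Derivation:
Old median = 13
After inserting x = 40: new sorted = [-15, 5, 7, 13, 14, 21, 29, 40]
New median = 27/2
Delta = 27/2 - 13 = 1/2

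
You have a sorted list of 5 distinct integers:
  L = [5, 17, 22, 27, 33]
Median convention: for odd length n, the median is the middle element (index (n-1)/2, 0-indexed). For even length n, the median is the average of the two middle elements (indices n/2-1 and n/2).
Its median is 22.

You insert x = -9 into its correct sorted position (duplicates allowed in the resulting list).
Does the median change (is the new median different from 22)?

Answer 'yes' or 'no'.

Old median = 22
Insert x = -9
New median = 39/2
Changed? yes

Answer: yes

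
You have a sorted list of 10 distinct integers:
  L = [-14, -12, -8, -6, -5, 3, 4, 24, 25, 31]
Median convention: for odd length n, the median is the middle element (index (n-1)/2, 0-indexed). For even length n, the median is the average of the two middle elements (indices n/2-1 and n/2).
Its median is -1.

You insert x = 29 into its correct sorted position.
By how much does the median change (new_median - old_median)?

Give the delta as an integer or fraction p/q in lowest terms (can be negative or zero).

Old median = -1
After inserting x = 29: new sorted = [-14, -12, -8, -6, -5, 3, 4, 24, 25, 29, 31]
New median = 3
Delta = 3 - -1 = 4

Answer: 4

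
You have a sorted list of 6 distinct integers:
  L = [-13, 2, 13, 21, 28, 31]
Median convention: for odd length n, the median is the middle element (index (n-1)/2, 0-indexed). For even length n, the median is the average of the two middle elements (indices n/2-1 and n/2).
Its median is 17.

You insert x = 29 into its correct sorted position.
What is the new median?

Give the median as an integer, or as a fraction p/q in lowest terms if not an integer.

Old list (sorted, length 6): [-13, 2, 13, 21, 28, 31]
Old median = 17
Insert x = 29
Old length even (6). Middle pair: indices 2,3 = 13,21.
New length odd (7). New median = single middle element.
x = 29: 5 elements are < x, 1 elements are > x.
New sorted list: [-13, 2, 13, 21, 28, 29, 31]
New median = 21

Answer: 21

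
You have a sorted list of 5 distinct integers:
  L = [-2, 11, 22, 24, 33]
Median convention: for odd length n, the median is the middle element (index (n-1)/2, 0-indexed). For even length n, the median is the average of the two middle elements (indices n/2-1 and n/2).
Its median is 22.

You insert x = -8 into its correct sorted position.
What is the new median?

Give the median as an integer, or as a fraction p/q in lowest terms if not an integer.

Old list (sorted, length 5): [-2, 11, 22, 24, 33]
Old median = 22
Insert x = -8
Old length odd (5). Middle was index 2 = 22.
New length even (6). New median = avg of two middle elements.
x = -8: 0 elements are < x, 5 elements are > x.
New sorted list: [-8, -2, 11, 22, 24, 33]
New median = 33/2

Answer: 33/2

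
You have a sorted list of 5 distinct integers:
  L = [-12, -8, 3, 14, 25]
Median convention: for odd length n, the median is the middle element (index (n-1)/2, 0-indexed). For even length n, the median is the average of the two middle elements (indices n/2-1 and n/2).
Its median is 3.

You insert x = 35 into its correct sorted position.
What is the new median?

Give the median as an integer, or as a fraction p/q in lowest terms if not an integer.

Answer: 17/2

Derivation:
Old list (sorted, length 5): [-12, -8, 3, 14, 25]
Old median = 3
Insert x = 35
Old length odd (5). Middle was index 2 = 3.
New length even (6). New median = avg of two middle elements.
x = 35: 5 elements are < x, 0 elements are > x.
New sorted list: [-12, -8, 3, 14, 25, 35]
New median = 17/2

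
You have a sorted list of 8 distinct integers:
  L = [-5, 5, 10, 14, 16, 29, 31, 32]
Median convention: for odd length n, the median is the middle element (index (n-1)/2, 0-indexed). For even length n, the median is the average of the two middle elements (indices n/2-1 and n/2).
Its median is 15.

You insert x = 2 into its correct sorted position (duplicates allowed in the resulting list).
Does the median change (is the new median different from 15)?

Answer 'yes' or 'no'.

Old median = 15
Insert x = 2
New median = 14
Changed? yes

Answer: yes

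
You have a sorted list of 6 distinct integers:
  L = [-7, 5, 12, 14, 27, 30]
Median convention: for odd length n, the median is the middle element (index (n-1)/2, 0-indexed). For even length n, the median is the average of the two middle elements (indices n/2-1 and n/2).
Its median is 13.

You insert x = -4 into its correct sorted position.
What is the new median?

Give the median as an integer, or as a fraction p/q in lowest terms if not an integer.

Old list (sorted, length 6): [-7, 5, 12, 14, 27, 30]
Old median = 13
Insert x = -4
Old length even (6). Middle pair: indices 2,3 = 12,14.
New length odd (7). New median = single middle element.
x = -4: 1 elements are < x, 5 elements are > x.
New sorted list: [-7, -4, 5, 12, 14, 27, 30]
New median = 12

Answer: 12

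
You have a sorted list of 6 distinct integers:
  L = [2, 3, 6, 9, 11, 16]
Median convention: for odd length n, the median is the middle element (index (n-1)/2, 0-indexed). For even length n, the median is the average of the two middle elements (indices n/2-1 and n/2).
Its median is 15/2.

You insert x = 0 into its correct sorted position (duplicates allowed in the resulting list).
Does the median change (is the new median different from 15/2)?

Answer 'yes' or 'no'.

Answer: yes

Derivation:
Old median = 15/2
Insert x = 0
New median = 6
Changed? yes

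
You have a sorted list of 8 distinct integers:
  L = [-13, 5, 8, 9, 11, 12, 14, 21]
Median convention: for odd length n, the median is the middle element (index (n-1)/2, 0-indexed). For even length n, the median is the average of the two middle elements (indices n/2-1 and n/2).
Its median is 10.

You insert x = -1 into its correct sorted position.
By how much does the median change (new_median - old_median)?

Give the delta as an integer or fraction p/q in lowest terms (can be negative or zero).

Answer: -1

Derivation:
Old median = 10
After inserting x = -1: new sorted = [-13, -1, 5, 8, 9, 11, 12, 14, 21]
New median = 9
Delta = 9 - 10 = -1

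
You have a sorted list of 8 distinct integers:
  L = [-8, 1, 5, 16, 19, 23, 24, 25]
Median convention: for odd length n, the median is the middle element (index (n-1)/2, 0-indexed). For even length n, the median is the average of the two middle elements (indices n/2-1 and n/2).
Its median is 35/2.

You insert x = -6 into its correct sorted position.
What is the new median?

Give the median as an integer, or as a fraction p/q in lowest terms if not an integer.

Old list (sorted, length 8): [-8, 1, 5, 16, 19, 23, 24, 25]
Old median = 35/2
Insert x = -6
Old length even (8). Middle pair: indices 3,4 = 16,19.
New length odd (9). New median = single middle element.
x = -6: 1 elements are < x, 7 elements are > x.
New sorted list: [-8, -6, 1, 5, 16, 19, 23, 24, 25]
New median = 16

Answer: 16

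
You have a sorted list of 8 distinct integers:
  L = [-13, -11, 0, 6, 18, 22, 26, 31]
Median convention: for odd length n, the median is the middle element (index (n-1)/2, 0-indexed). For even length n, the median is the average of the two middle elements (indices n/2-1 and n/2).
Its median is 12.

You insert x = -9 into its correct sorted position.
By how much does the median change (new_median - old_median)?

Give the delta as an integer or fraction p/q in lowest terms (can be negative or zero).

Answer: -6

Derivation:
Old median = 12
After inserting x = -9: new sorted = [-13, -11, -9, 0, 6, 18, 22, 26, 31]
New median = 6
Delta = 6 - 12 = -6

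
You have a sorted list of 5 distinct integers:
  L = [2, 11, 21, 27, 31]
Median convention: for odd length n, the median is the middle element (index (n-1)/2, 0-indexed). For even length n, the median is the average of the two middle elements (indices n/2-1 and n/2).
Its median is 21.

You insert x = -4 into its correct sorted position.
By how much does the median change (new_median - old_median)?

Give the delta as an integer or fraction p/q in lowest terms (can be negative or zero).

Old median = 21
After inserting x = -4: new sorted = [-4, 2, 11, 21, 27, 31]
New median = 16
Delta = 16 - 21 = -5

Answer: -5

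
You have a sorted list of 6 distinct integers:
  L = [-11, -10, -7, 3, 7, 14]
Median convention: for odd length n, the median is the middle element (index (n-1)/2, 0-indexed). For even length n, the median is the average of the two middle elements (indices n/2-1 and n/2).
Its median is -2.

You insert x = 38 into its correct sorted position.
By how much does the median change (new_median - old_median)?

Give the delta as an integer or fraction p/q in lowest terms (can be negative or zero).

Old median = -2
After inserting x = 38: new sorted = [-11, -10, -7, 3, 7, 14, 38]
New median = 3
Delta = 3 - -2 = 5

Answer: 5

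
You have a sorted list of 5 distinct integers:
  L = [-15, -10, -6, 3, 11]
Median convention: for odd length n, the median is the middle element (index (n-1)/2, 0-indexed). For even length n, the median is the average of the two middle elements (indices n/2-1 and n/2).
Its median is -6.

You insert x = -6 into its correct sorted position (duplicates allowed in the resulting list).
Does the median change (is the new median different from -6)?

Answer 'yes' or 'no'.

Answer: no

Derivation:
Old median = -6
Insert x = -6
New median = -6
Changed? no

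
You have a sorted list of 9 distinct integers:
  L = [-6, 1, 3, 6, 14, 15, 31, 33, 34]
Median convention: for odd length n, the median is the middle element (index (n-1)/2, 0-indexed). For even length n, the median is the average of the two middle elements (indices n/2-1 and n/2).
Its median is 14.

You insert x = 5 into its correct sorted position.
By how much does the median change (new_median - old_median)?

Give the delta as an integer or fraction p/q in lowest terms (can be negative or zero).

Old median = 14
After inserting x = 5: new sorted = [-6, 1, 3, 5, 6, 14, 15, 31, 33, 34]
New median = 10
Delta = 10 - 14 = -4

Answer: -4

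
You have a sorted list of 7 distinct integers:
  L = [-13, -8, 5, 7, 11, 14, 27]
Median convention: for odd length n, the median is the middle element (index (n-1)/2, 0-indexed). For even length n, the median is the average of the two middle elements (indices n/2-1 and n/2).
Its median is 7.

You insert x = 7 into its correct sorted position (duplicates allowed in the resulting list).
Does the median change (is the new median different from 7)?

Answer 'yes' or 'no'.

Answer: no

Derivation:
Old median = 7
Insert x = 7
New median = 7
Changed? no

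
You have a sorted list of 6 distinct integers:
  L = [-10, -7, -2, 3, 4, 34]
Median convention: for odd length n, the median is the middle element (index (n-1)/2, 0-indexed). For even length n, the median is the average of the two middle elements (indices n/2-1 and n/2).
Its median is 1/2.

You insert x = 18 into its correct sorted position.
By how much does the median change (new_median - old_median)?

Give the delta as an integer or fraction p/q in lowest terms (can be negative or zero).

Old median = 1/2
After inserting x = 18: new sorted = [-10, -7, -2, 3, 4, 18, 34]
New median = 3
Delta = 3 - 1/2 = 5/2

Answer: 5/2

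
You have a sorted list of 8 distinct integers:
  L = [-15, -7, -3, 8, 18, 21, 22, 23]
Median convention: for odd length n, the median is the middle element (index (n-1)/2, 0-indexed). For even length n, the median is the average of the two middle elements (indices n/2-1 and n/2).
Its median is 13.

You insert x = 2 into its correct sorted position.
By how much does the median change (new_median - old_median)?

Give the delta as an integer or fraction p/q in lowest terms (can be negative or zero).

Answer: -5

Derivation:
Old median = 13
After inserting x = 2: new sorted = [-15, -7, -3, 2, 8, 18, 21, 22, 23]
New median = 8
Delta = 8 - 13 = -5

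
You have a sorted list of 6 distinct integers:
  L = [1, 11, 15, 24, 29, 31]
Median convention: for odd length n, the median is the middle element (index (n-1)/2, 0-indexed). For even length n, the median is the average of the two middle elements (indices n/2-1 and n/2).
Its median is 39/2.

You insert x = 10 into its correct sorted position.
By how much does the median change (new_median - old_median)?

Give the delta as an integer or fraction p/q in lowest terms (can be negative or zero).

Old median = 39/2
After inserting x = 10: new sorted = [1, 10, 11, 15, 24, 29, 31]
New median = 15
Delta = 15 - 39/2 = -9/2

Answer: -9/2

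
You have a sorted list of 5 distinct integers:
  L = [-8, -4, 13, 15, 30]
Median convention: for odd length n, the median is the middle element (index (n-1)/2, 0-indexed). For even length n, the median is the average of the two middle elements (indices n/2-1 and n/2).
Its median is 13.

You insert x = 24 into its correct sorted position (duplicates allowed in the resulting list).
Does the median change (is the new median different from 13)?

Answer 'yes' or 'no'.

Old median = 13
Insert x = 24
New median = 14
Changed? yes

Answer: yes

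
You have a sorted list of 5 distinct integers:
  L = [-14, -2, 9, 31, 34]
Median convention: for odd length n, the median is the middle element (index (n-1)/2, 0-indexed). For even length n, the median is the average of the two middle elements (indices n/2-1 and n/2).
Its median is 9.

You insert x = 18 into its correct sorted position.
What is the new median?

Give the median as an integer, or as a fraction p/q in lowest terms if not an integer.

Old list (sorted, length 5): [-14, -2, 9, 31, 34]
Old median = 9
Insert x = 18
Old length odd (5). Middle was index 2 = 9.
New length even (6). New median = avg of two middle elements.
x = 18: 3 elements are < x, 2 elements are > x.
New sorted list: [-14, -2, 9, 18, 31, 34]
New median = 27/2

Answer: 27/2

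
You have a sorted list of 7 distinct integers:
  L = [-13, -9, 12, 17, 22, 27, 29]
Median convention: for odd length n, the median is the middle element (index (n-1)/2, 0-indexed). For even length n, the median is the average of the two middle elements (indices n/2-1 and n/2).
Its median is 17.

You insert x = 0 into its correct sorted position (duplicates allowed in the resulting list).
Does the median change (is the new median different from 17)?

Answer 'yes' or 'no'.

Old median = 17
Insert x = 0
New median = 29/2
Changed? yes

Answer: yes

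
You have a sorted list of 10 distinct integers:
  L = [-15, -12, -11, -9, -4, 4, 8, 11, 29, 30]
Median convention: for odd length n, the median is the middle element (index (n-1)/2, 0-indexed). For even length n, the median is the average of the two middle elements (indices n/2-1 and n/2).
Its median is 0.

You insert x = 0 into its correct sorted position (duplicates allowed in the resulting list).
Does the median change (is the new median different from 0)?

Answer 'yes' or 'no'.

Answer: no

Derivation:
Old median = 0
Insert x = 0
New median = 0
Changed? no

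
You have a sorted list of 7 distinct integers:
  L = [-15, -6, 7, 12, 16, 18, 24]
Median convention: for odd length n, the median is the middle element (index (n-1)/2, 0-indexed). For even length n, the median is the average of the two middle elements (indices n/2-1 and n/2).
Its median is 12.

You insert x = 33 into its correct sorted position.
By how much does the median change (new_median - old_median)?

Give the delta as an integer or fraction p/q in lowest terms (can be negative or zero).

Answer: 2

Derivation:
Old median = 12
After inserting x = 33: new sorted = [-15, -6, 7, 12, 16, 18, 24, 33]
New median = 14
Delta = 14 - 12 = 2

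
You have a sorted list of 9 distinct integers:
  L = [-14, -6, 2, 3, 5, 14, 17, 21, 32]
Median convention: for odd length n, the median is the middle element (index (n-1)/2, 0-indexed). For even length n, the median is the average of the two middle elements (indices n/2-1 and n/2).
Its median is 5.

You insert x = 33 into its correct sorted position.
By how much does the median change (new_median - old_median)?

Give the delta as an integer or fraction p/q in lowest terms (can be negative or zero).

Old median = 5
After inserting x = 33: new sorted = [-14, -6, 2, 3, 5, 14, 17, 21, 32, 33]
New median = 19/2
Delta = 19/2 - 5 = 9/2

Answer: 9/2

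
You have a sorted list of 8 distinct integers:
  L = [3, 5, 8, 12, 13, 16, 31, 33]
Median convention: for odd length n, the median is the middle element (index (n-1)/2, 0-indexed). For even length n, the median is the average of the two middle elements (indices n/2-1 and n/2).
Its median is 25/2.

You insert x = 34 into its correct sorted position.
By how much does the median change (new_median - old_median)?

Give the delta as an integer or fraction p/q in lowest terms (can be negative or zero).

Answer: 1/2

Derivation:
Old median = 25/2
After inserting x = 34: new sorted = [3, 5, 8, 12, 13, 16, 31, 33, 34]
New median = 13
Delta = 13 - 25/2 = 1/2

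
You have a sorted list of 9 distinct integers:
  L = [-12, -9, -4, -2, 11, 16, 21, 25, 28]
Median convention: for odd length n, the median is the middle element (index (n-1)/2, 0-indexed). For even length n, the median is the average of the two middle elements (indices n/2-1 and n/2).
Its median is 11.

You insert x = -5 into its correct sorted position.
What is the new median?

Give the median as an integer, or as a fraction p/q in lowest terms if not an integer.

Old list (sorted, length 9): [-12, -9, -4, -2, 11, 16, 21, 25, 28]
Old median = 11
Insert x = -5
Old length odd (9). Middle was index 4 = 11.
New length even (10). New median = avg of two middle elements.
x = -5: 2 elements are < x, 7 elements are > x.
New sorted list: [-12, -9, -5, -4, -2, 11, 16, 21, 25, 28]
New median = 9/2

Answer: 9/2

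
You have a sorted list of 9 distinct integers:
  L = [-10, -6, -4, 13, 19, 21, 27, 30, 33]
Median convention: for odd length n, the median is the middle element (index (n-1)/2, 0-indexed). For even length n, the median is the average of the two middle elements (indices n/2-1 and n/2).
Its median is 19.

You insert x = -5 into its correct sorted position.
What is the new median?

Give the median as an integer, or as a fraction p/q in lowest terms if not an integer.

Answer: 16

Derivation:
Old list (sorted, length 9): [-10, -6, -4, 13, 19, 21, 27, 30, 33]
Old median = 19
Insert x = -5
Old length odd (9). Middle was index 4 = 19.
New length even (10). New median = avg of two middle elements.
x = -5: 2 elements are < x, 7 elements are > x.
New sorted list: [-10, -6, -5, -4, 13, 19, 21, 27, 30, 33]
New median = 16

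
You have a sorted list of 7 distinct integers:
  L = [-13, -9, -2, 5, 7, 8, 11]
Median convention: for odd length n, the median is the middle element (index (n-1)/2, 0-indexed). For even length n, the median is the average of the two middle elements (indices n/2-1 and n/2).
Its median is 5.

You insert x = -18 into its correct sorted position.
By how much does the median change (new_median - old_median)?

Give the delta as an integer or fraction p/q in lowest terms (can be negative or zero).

Answer: -7/2

Derivation:
Old median = 5
After inserting x = -18: new sorted = [-18, -13, -9, -2, 5, 7, 8, 11]
New median = 3/2
Delta = 3/2 - 5 = -7/2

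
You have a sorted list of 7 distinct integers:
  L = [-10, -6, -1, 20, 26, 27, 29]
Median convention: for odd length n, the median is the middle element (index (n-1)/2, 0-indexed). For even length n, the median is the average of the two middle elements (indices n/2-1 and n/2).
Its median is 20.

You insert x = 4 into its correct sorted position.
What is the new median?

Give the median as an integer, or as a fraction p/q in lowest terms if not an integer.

Old list (sorted, length 7): [-10, -6, -1, 20, 26, 27, 29]
Old median = 20
Insert x = 4
Old length odd (7). Middle was index 3 = 20.
New length even (8). New median = avg of two middle elements.
x = 4: 3 elements are < x, 4 elements are > x.
New sorted list: [-10, -6, -1, 4, 20, 26, 27, 29]
New median = 12

Answer: 12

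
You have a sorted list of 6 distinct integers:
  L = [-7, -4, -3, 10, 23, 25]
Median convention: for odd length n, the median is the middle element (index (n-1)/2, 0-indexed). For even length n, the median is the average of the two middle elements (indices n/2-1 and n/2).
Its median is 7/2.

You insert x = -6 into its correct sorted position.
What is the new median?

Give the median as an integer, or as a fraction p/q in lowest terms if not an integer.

Answer: -3

Derivation:
Old list (sorted, length 6): [-7, -4, -3, 10, 23, 25]
Old median = 7/2
Insert x = -6
Old length even (6). Middle pair: indices 2,3 = -3,10.
New length odd (7). New median = single middle element.
x = -6: 1 elements are < x, 5 elements are > x.
New sorted list: [-7, -6, -4, -3, 10, 23, 25]
New median = -3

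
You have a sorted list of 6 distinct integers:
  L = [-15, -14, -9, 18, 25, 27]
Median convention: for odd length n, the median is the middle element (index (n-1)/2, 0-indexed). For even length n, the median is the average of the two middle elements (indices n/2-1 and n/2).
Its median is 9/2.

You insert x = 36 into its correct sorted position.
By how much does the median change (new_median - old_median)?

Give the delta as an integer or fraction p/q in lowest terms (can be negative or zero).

Answer: 27/2

Derivation:
Old median = 9/2
After inserting x = 36: new sorted = [-15, -14, -9, 18, 25, 27, 36]
New median = 18
Delta = 18 - 9/2 = 27/2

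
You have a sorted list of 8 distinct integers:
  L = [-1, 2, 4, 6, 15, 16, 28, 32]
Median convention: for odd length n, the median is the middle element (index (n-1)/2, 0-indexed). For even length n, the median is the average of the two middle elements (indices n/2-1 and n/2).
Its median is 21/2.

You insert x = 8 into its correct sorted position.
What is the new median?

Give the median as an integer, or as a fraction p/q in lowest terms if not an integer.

Answer: 8

Derivation:
Old list (sorted, length 8): [-1, 2, 4, 6, 15, 16, 28, 32]
Old median = 21/2
Insert x = 8
Old length even (8). Middle pair: indices 3,4 = 6,15.
New length odd (9). New median = single middle element.
x = 8: 4 elements are < x, 4 elements are > x.
New sorted list: [-1, 2, 4, 6, 8, 15, 16, 28, 32]
New median = 8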